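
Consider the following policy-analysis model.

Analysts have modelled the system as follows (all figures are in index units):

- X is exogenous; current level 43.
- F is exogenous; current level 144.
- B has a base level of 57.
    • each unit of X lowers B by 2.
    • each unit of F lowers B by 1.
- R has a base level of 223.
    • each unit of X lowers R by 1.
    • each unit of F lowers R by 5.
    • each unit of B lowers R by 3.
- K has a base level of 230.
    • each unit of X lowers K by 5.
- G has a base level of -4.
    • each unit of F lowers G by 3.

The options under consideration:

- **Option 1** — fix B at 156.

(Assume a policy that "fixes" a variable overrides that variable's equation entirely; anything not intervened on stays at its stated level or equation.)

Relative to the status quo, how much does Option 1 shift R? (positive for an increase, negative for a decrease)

Baseline:
  X = 43
  F = 144
  B = 57 − 2·43 − 144 = -173
  R = 223 − 43 − 5·144 − 3·(-173) = -21
Option 1 (B := 156):
  X = 43
  F = 144
  B = 156
  R = 223 − 43 − 5·144 − 3·156 = -1008
Change in R: -1008 − (-21) = -987

-987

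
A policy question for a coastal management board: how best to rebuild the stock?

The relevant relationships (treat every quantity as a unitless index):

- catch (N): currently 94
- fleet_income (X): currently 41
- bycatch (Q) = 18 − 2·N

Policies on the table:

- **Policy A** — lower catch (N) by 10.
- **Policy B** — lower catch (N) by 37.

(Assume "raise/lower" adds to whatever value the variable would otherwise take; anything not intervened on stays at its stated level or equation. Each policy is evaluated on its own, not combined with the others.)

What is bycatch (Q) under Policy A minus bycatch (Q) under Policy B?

-54

Policy A (N − 10):
  N = 94 − 10 = 84
  Q = 18 − 2·84 = -150
Policy B (N − 37):
  N = 94 − 37 = 57
  Q = 18 − 2·57 = -96
Q: -150 − (-96) = -54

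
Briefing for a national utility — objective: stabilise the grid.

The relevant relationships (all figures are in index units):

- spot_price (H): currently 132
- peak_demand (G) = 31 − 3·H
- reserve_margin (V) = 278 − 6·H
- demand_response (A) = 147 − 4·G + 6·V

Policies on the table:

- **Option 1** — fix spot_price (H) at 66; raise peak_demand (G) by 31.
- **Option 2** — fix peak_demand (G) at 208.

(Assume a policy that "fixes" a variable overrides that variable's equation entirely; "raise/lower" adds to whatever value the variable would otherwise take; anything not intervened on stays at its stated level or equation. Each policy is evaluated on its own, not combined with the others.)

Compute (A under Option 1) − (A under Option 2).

3752

Option 1 (H := 66, G + 31):
  H = 66
  G = 31 − 3·66 (+31 from intervention) = -136
  V = 278 − 6·66 = -118
  A = 147 − 4·(-136) + 6·(-118) = -17
Option 2 (G := 208):
  H = 132
  G = 208
  V = 278 − 6·132 = -514
  A = 147 − 4·208 + 6·(-514) = -3769
A: -17 − (-3769) = 3752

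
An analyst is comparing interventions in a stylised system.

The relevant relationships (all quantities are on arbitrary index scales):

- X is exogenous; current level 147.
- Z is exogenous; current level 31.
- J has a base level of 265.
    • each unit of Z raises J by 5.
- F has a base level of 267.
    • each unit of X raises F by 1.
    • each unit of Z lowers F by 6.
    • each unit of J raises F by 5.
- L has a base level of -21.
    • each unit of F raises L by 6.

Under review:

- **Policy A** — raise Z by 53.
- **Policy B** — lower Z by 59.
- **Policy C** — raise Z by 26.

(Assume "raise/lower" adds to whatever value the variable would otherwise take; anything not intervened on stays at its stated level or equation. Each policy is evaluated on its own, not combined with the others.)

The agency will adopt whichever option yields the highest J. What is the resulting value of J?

Policy A (Z + 53):
  Z = 31 + 53 = 84
  J = 265 + 5·84 = 685
Policy B (Z − 59):
  Z = 31 − 59 = -28
  J = 265 + 5·(-28) = 125
Policy C (Z + 26):
  Z = 31 + 26 = 57
  J = 265 + 5·57 = 550
Comparing — Policy A: J=685, Policy B: J=125, Policy C: J=550. Highest is 685 (Policy A).

685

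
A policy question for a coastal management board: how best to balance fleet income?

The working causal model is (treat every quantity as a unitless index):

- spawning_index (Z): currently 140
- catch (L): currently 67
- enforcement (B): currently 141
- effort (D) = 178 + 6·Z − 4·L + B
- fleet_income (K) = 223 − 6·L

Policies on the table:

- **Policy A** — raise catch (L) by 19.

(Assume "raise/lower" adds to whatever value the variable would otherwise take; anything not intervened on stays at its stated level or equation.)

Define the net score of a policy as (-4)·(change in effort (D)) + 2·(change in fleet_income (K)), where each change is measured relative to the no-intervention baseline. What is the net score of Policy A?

Baseline:
  Z = 140
  L = 67
  B = 141
  D = 178 + 6·140 − 4·67 + 141 = 891
  K = 223 − 6·67 = -179
Policy A (L + 19):
  Z = 140
  L = 67 + 19 = 86
  B = 141
  D = 178 + 6·140 − 4·86 + 141 = 815
  K = 223 − 6·86 = -293
ΔD = 815 − 891 = -76; ΔK = -293 − (-179) = -114
Score = (-4)·(-76) + 2·(-114) = 76

76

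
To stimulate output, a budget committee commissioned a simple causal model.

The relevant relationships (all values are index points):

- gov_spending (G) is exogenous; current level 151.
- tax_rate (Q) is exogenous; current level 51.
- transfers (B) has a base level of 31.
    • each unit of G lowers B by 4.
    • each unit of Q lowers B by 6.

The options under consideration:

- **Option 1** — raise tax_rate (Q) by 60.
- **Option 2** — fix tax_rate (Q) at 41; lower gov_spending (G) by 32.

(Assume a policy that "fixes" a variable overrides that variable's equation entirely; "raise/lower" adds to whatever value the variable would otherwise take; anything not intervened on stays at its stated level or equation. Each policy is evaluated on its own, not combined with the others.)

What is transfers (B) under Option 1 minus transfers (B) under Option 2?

Option 1 (Q + 60):
  G = 151
  Q = 51 + 60 = 111
  B = 31 − 4·151 − 6·111 = -1239
Option 2 (Q := 41, G − 32):
  G = 151 − 32 = 119
  Q = 41
  B = 31 − 4·119 − 6·41 = -691
B: -1239 − (-691) = -548

-548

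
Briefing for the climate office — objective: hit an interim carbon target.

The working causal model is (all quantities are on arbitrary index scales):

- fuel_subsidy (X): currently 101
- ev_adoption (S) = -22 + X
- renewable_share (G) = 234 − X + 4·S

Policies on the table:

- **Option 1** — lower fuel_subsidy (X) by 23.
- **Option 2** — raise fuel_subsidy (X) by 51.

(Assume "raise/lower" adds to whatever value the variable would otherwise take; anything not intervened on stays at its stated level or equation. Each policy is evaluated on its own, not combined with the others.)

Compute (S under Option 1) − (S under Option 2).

-74

Option 1 (X − 23):
  X = 101 − 23 = 78
  S = -22 + 78 = 56
Option 2 (X + 51):
  X = 101 + 51 = 152
  S = -22 + 152 = 130
S: 56 − 130 = -74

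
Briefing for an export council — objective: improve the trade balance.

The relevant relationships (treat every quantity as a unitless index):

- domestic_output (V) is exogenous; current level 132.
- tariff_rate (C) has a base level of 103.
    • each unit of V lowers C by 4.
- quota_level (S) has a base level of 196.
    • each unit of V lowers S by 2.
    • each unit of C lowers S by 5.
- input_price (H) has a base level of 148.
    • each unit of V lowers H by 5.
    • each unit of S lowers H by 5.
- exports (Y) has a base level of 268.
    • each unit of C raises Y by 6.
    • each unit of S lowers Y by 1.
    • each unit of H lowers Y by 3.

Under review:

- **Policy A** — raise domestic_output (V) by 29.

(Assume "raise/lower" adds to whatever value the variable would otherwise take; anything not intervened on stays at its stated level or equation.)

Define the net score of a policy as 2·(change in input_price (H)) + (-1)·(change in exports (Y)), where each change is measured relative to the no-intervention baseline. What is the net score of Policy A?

Baseline:
  V = 132
  C = 103 − 4·132 = -425
  S = 196 − 2·132 − 5·(-425) = 2057
  H = 148 − 5·132 − 5·2057 = -10797
  Y = 268 + 6·(-425) − 2057 − 3·(-10797) = 28052
Policy A (V + 29):
  V = 132 + 29 = 161
  C = 103 − 4·161 = -541
  S = 196 − 2·161 − 5·(-541) = 2579
  H = 148 − 5·161 − 5·2579 = -13552
  Y = 268 + 6·(-541) − 2579 − 3·(-13552) = 35099
ΔH = -13552 − (-10797) = -2755; ΔY = 35099 − 28052 = 7047
Score = 2·(-2755) + (-1)·7047 = -12557

-12557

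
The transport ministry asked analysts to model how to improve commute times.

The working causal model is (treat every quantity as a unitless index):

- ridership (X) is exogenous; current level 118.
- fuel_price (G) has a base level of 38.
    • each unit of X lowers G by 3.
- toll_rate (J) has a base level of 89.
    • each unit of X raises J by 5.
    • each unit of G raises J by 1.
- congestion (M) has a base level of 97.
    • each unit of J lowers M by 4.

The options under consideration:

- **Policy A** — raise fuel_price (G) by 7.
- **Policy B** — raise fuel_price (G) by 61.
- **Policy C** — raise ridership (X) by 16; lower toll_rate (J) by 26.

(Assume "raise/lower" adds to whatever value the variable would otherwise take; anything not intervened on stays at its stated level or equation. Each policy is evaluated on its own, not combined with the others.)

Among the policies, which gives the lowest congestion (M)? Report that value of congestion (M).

Policy A (G + 7):
  X = 118
  G = 38 − 3·118 (+7 from intervention) = -309
  J = 89 + 5·118 + (-309) = 370
  M = 97 − 4·370 = -1383
Policy B (G + 61):
  X = 118
  G = 38 − 3·118 (+61 from intervention) = -255
  J = 89 + 5·118 + (-255) = 424
  M = 97 − 4·424 = -1599
Policy C (X + 16, J − 26):
  X = 118 + 16 = 134
  G = 38 − 3·134 = -364
  J = 89 + 5·134 + (-364) (−26 from intervention) = 369
  M = 97 − 4·369 = -1379
Comparing — Policy A: M=-1383, Policy B: M=-1599, Policy C: M=-1379. Lowest is -1599 (Policy B).

-1599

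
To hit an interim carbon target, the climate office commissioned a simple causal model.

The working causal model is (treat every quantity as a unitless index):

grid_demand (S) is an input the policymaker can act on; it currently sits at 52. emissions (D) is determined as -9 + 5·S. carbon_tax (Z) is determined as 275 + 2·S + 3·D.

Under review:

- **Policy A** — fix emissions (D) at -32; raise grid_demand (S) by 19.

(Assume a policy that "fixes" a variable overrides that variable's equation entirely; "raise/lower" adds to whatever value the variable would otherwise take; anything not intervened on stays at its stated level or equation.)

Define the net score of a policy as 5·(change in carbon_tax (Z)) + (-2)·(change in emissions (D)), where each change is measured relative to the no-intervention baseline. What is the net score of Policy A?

Baseline:
  S = 52
  D = -9 + 5·52 = 251
  Z = 275 + 2·52 + 3·251 = 1132
Policy A (D := -32, S + 19):
  S = 52 + 19 = 71
  D = -32
  Z = 275 + 2·71 + 3·(-32) = 321
ΔZ = 321 − 1132 = -811; ΔD = -32 − 251 = -283
Score = 5·(-811) + (-2)·(-283) = -3489

-3489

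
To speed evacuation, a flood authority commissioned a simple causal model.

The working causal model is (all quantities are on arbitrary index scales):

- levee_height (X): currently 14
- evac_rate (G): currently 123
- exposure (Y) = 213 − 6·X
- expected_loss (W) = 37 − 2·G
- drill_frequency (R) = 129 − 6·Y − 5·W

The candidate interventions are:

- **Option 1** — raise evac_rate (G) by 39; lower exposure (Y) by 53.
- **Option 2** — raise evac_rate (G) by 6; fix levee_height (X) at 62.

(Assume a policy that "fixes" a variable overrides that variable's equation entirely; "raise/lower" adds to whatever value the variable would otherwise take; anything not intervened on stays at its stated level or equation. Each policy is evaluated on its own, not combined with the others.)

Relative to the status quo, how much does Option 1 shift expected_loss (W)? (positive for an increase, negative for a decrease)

Baseline:
  G = 123
  W = 37 − 2·123 = -209
Option 1 (G + 39, Y − 53):
  G = 123 + 39 = 162
  W = 37 − 2·162 = -287
Change in W: -287 − (-209) = -78

-78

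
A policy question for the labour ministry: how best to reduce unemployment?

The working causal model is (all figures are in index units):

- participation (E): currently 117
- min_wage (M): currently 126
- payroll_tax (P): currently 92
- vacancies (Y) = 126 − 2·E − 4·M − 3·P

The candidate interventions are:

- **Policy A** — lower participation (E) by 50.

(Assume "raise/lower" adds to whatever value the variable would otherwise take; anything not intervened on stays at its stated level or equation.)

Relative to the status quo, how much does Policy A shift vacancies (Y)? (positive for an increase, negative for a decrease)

100

Baseline:
  E = 117
  M = 126
  P = 92
  Y = 126 − 2·117 − 4·126 − 3·92 = -888
Policy A (E − 50):
  E = 117 − 50 = 67
  M = 126
  P = 92
  Y = 126 − 2·67 − 4·126 − 3·92 = -788
Change in Y: -788 − (-888) = 100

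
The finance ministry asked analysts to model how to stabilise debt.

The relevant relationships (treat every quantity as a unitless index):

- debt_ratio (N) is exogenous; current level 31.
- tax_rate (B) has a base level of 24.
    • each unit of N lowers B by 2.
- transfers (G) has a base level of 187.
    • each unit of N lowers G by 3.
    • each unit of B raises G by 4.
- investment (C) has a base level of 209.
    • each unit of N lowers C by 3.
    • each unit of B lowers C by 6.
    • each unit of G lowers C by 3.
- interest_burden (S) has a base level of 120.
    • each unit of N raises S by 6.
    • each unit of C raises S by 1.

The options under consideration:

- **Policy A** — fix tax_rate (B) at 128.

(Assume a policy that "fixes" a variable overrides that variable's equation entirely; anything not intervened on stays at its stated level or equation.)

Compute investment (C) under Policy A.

Policy A (B := 128):
  N = 31
  B = 128
  G = 187 − 3·31 + 4·128 = 606
  C = 209 − 3·31 − 6·128 − 3·606 = -2470

-2470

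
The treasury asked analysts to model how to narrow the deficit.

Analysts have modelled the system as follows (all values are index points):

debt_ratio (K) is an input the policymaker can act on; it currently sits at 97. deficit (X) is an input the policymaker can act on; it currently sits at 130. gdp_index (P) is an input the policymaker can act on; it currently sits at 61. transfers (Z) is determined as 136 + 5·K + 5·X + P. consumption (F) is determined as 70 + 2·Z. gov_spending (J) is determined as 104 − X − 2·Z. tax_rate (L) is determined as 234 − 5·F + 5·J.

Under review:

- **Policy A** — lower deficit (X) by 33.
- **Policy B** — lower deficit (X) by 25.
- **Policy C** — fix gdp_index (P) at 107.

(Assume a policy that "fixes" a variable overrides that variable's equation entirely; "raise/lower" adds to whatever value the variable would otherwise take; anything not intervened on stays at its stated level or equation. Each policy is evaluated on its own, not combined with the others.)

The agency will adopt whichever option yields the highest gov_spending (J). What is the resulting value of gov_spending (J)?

Policy A (X − 33):
  K = 97
  X = 130 − 33 = 97
  P = 61
  Z = 136 + 5·97 + 5·97 + 61 = 1167
  J = 104 − 97 − 2·1167 = -2327
Policy B (X − 25):
  K = 97
  X = 130 − 25 = 105
  P = 61
  Z = 136 + 5·97 + 5·105 + 61 = 1207
  J = 104 − 105 − 2·1207 = -2415
Policy C (P := 107):
  K = 97
  X = 130
  P = 107
  Z = 136 + 5·97 + 5·130 + 107 = 1378
  J = 104 − 130 − 2·1378 = -2782
Comparing — Policy A: J=-2327, Policy B: J=-2415, Policy C: J=-2782. Highest is -2327 (Policy A).

-2327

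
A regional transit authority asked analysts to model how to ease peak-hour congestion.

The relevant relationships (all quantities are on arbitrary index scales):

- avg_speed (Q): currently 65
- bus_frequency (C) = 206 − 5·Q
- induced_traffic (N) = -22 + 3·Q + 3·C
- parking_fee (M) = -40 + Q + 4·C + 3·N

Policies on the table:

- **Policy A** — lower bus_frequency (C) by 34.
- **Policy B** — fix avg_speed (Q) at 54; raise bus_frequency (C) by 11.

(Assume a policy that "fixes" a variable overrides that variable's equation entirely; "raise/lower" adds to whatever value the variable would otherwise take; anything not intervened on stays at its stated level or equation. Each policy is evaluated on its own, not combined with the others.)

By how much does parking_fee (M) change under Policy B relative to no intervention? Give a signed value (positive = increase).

748

Baseline:
  Q = 65
  C = 206 − 5·65 = -119
  N = -22 + 3·65 + 3·(-119) = -184
  M = -40 + 65 + 4·(-119) + 3·(-184) = -1003
Policy B (Q := 54, C + 11):
  Q = 54
  C = 206 − 5·54 (+11 from intervention) = -53
  N = -22 + 3·54 + 3·(-53) = -19
  M = -40 + 54 + 4·(-53) + 3·(-19) = -255
Change in M: -255 − (-1003) = 748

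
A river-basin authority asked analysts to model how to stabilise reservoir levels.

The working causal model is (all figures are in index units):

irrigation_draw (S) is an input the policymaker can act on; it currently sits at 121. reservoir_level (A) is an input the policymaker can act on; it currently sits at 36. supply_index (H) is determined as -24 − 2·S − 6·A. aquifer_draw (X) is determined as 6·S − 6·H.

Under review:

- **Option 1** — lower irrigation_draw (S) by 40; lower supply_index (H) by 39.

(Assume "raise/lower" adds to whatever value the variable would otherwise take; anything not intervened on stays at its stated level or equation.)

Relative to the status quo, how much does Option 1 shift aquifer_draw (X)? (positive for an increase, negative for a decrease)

-486

Baseline:
  S = 121
  A = 36
  H = -24 − 2·121 − 6·36 = -482
  X = 0 + 6·121 − 6·(-482) = 3618
Option 1 (S − 40, H − 39):
  S = 121 − 40 = 81
  A = 36
  H = -24 − 2·81 − 6·36 (−39 from intervention) = -441
  X = 0 + 6·81 − 6·(-441) = 3132
Change in X: 3132 − 3618 = -486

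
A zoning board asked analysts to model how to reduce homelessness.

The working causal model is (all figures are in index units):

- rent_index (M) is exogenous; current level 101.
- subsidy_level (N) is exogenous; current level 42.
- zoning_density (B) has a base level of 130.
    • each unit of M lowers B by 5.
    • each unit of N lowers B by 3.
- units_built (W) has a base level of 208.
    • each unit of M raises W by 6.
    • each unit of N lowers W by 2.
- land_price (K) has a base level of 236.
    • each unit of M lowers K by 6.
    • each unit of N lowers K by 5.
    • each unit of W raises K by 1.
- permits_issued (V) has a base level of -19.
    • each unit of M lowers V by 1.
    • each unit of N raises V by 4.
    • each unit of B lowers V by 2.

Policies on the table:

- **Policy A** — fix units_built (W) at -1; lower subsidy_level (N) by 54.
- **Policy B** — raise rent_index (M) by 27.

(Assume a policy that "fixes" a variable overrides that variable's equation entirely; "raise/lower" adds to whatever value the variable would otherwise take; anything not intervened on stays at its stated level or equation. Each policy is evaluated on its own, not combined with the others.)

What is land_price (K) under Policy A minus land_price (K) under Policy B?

-461

Policy A (W := -1, N − 54):
  M = 101
  N = 42 − 54 = -12
  W = -1
  K = 236 − 6·101 − 5·(-12) + (-1) = -311
Policy B (M + 27):
  M = 101 + 27 = 128
  N = 42
  W = 208 + 6·128 − 2·42 = 892
  K = 236 − 6·128 − 5·42 + 892 = 150
K: -311 − 150 = -461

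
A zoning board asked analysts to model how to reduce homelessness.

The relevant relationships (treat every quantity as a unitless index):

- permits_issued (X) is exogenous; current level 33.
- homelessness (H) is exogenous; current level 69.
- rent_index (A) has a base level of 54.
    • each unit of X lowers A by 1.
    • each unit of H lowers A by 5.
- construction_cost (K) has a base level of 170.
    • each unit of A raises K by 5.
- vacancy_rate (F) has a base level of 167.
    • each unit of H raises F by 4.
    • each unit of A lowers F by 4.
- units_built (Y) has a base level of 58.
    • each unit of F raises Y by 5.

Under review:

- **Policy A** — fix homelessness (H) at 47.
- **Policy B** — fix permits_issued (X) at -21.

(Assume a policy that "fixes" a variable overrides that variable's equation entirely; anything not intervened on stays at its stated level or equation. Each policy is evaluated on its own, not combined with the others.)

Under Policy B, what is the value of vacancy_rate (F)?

Policy B (X := -21):
  X = -21
  H = 69
  A = 54 − (-21) − 5·69 = -270
  F = 167 + 4·69 − 4·(-270) = 1523

1523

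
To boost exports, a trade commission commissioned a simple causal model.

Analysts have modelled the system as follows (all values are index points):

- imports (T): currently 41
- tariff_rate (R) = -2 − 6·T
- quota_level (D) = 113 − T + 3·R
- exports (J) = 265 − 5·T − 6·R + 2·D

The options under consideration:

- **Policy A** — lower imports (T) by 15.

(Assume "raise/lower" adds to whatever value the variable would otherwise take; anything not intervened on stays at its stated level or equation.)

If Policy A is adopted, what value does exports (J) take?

309

Policy A (T − 15):
  T = 41 − 15 = 26
  R = -2 − 6·26 = -158
  D = 113 − 26 + 3·(-158) = -387
  J = 265 − 5·26 − 6·(-158) + 2·(-387) = 309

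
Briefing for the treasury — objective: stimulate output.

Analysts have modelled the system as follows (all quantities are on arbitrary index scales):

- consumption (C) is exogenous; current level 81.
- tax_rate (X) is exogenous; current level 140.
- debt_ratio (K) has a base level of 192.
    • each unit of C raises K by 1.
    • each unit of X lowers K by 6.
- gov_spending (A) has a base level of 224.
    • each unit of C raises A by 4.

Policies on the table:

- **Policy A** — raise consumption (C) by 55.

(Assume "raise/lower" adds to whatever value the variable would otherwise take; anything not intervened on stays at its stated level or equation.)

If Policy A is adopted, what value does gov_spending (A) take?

Policy A (C + 55):
  C = 81 + 55 = 136
  A = 224 + 4·136 = 768

768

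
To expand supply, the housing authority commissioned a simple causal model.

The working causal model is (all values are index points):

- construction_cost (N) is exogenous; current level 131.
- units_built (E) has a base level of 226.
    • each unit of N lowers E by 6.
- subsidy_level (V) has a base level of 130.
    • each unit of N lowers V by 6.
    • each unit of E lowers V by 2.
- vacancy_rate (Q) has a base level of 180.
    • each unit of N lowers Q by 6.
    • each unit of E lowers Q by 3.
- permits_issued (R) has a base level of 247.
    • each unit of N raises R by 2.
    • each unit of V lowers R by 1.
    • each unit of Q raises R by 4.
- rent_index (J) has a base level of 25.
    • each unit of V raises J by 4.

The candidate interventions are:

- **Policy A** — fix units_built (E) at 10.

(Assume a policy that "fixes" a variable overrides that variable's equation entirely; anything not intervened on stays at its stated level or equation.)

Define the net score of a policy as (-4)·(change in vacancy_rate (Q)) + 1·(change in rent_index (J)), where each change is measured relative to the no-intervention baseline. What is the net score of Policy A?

2280

Baseline:
  N = 131
  E = 226 − 6·131 = -560
  V = 130 − 6·131 − 2·(-560) = 464
  Q = 180 − 6·131 − 3·(-560) = 1074
  J = 25 + 4·464 = 1881
Policy A (E := 10):
  N = 131
  E = 10
  V = 130 − 6·131 − 2·10 = -676
  Q = 180 − 6·131 − 3·10 = -636
  J = 25 + 4·(-676) = -2679
ΔQ = -636 − 1074 = -1710; ΔJ = -2679 − 1881 = -4560
Score = (-4)·(-1710) + 1·(-4560) = 2280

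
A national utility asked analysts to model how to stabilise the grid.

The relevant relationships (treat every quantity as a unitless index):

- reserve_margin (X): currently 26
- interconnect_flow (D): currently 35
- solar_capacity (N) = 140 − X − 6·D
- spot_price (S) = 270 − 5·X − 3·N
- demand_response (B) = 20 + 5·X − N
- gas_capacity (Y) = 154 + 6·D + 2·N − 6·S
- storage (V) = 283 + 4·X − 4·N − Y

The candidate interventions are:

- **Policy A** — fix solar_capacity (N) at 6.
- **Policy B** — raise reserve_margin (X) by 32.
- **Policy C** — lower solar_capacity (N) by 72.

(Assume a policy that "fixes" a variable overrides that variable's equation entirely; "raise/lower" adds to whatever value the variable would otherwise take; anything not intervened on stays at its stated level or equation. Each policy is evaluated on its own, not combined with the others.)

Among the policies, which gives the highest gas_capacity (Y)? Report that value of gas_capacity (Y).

-356

Policy A (N := 6):
  X = 26
  D = 35
  N = 6
  S = 270 − 5·26 − 3·6 = 122
  Y = 154 + 6·35 + 2·6 − 6·122 = -356
Policy B (X + 32):
  X = 26 + 32 = 58
  D = 35
  N = 140 − 58 − 6·35 = -128
  S = 270 − 5·58 − 3·(-128) = 364
  Y = 154 + 6·35 + 2·(-128) − 6·364 = -2076
Policy C (N − 72):
  X = 26
  D = 35
  N = 140 − 26 − 6·35 (−72 from intervention) = -168
  S = 270 − 5·26 − 3·(-168) = 644
  Y = 154 + 6·35 + 2·(-168) − 6·644 = -3836
Comparing — Policy A: Y=-356, Policy B: Y=-2076, Policy C: Y=-3836. Highest is -356 (Policy A).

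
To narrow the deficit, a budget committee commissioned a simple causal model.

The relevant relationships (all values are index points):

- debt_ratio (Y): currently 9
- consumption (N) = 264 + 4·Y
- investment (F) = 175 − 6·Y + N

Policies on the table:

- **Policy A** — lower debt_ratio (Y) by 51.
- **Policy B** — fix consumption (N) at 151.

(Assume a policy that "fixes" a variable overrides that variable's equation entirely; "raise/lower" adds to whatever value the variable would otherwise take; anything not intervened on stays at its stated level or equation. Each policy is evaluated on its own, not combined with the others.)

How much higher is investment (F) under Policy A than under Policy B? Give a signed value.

251

Policy A (Y − 51):
  Y = 9 − 51 = -42
  N = 264 + 4·(-42) = 96
  F = 175 − 6·(-42) + 96 = 523
Policy B (N := 151):
  Y = 9
  N = 151
  F = 175 − 6·9 + 151 = 272
F: 523 − 272 = 251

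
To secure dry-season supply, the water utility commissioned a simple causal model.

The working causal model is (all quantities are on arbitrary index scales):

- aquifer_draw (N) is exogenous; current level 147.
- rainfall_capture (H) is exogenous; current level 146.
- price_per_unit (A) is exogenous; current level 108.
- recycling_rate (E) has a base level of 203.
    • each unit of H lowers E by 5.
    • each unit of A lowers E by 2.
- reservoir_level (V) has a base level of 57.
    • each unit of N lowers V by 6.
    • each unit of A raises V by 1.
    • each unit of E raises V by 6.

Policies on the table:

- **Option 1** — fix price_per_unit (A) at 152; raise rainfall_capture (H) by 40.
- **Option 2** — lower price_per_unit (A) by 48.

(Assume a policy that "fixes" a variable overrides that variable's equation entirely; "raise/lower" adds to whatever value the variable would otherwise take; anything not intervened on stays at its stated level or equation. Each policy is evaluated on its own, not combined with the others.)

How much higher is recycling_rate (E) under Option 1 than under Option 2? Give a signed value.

-384

Option 1 (A := 152, H + 40):
  H = 146 + 40 = 186
  A = 152
  E = 203 − 5·186 − 2·152 = -1031
Option 2 (A − 48):
  H = 146
  A = 108 − 48 = 60
  E = 203 − 5·146 − 2·60 = -647
E: -1031 − (-647) = -384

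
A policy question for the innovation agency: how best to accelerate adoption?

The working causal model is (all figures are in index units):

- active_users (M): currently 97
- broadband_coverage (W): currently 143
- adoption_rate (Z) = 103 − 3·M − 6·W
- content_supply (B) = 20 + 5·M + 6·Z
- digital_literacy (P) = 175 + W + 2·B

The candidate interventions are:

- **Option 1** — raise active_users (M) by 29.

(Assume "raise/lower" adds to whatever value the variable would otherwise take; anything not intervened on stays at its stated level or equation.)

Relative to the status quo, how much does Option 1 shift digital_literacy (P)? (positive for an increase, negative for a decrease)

-754

Baseline:
  M = 97
  W = 143
  Z = 103 − 3·97 − 6·143 = -1046
  B = 20 + 5·97 + 6·(-1046) = -5771
  P = 175 + 143 + 2·(-5771) = -11224
Option 1 (M + 29):
  M = 97 + 29 = 126
  W = 143
  Z = 103 − 3·126 − 6·143 = -1133
  B = 20 + 5·126 + 6·(-1133) = -6148
  P = 175 + 143 + 2·(-6148) = -11978
Change in P: -11978 − (-11224) = -754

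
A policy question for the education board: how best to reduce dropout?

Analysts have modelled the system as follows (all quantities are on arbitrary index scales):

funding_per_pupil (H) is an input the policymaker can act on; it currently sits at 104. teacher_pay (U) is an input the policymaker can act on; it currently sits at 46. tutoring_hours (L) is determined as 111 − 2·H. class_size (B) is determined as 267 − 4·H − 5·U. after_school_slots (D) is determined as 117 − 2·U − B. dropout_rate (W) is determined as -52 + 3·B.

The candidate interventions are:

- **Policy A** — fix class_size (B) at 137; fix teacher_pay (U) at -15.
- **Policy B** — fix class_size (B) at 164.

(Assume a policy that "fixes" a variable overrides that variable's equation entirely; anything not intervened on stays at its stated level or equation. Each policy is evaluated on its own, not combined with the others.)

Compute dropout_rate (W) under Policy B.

Policy B (B := 164):
  H = 104
  U = 46
  B = 164
  W = -52 + 3·164 = 440

440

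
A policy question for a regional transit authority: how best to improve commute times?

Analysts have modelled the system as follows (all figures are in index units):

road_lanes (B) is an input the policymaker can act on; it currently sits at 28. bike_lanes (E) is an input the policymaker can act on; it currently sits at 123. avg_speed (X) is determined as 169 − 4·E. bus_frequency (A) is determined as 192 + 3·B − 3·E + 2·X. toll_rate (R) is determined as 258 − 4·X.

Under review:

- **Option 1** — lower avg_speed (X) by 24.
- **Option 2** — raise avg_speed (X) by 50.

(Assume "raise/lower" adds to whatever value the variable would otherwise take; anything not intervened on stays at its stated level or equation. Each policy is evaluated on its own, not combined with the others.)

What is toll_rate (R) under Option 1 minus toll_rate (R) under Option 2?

Option 1 (X − 24):
  E = 123
  X = 169 − 4·123 (−24 from intervention) = -347
  R = 258 − 4·(-347) = 1646
Option 2 (X + 50):
  E = 123
  X = 169 − 4·123 (+50 from intervention) = -273
  R = 258 − 4·(-273) = 1350
R: 1646 − 1350 = 296

296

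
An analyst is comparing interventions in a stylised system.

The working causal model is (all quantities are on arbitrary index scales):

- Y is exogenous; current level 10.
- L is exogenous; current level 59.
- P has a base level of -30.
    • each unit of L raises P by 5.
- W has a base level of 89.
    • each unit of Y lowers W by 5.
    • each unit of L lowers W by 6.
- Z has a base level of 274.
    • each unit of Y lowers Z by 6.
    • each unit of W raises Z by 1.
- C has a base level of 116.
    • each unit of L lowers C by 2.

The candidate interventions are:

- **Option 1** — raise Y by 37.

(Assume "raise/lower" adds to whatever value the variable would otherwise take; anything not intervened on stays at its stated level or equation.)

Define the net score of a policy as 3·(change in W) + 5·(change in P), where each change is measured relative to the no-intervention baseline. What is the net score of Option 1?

-555

Baseline:
  Y = 10
  L = 59
  P = -30 + 5·59 = 265
  W = 89 − 5·10 − 6·59 = -315
Option 1 (Y + 37):
  Y = 10 + 37 = 47
  L = 59
  P = -30 + 5·59 = 265
  W = 89 − 5·47 − 6·59 = -500
ΔW = -500 − (-315) = -185; ΔP = 265 − 265 = 0
Score = 3·(-185) + 5·0 = -555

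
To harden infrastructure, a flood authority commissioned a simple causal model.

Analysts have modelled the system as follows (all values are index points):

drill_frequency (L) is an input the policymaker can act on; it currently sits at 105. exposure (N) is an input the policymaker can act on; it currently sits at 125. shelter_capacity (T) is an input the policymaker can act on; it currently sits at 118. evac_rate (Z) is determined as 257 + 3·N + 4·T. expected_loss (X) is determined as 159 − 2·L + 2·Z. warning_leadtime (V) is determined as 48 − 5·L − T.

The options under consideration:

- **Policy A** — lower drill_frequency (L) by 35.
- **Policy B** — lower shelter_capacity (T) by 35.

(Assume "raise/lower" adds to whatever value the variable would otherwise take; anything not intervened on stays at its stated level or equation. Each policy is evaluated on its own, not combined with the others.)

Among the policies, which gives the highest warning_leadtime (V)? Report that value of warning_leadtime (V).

-420

Policy A (L − 35):
  L = 105 − 35 = 70
  T = 118
  V = 48 − 5·70 − 118 = -420
Policy B (T − 35):
  L = 105
  T = 118 − 35 = 83
  V = 48 − 5·105 − 83 = -560
Comparing — Policy A: V=-420, Policy B: V=-560. Highest is -420 (Policy A).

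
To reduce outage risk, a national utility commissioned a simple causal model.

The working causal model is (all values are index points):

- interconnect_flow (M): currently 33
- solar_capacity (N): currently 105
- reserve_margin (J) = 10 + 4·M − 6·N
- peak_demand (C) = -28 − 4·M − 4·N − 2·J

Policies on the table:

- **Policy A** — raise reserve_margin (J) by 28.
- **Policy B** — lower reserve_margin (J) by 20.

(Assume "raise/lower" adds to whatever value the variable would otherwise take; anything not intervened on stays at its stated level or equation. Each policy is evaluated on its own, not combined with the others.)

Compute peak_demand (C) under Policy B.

Policy B (J − 20):
  M = 33
  N = 105
  J = 10 + 4·33 − 6·105 (−20 from intervention) = -508
  C = -28 − 4·33 − 4·105 − 2·(-508) = 436

436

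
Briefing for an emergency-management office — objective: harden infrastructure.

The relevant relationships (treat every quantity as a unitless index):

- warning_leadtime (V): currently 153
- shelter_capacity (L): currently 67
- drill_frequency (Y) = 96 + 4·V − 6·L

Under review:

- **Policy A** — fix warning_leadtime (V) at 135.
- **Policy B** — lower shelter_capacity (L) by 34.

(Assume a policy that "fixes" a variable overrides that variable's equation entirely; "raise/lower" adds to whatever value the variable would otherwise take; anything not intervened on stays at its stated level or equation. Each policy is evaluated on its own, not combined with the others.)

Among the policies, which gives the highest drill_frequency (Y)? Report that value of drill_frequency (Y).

510

Policy A (V := 135):
  V = 135
  L = 67
  Y = 96 + 4·135 − 6·67 = 234
Policy B (L − 34):
  V = 153
  L = 67 − 34 = 33
  Y = 96 + 4·153 − 6·33 = 510
Comparing — Policy A: Y=234, Policy B: Y=510. Highest is 510 (Policy B).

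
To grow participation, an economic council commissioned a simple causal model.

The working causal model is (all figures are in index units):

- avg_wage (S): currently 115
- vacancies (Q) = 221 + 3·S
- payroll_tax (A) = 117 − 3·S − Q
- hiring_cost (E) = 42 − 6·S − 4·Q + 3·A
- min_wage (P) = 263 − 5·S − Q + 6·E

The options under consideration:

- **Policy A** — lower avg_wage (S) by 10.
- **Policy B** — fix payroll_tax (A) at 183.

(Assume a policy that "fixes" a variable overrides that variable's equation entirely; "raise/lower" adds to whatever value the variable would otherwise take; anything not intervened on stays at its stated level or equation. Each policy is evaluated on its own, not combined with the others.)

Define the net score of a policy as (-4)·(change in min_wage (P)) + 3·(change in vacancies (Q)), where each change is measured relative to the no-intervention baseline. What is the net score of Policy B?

-70344

Baseline:
  S = 115
  Q = 221 + 3·115 = 566
  A = 117 − 3·115 − 566 = -794
  E = 42 − 6·115 − 4·566 + 3·(-794) = -5294
  P = 263 − 5·115 − 566 + 6·(-5294) = -32642
Policy B (A := 183):
  S = 115
  Q = 221 + 3·115 = 566
  A = 183
  E = 42 − 6·115 − 4·566 + 3·183 = -2363
  P = 263 − 5·115 − 566 + 6·(-2363) = -15056
ΔP = -15056 − (-32642) = 17586; ΔQ = 566 − 566 = 0
Score = (-4)·17586 + 3·0 = -70344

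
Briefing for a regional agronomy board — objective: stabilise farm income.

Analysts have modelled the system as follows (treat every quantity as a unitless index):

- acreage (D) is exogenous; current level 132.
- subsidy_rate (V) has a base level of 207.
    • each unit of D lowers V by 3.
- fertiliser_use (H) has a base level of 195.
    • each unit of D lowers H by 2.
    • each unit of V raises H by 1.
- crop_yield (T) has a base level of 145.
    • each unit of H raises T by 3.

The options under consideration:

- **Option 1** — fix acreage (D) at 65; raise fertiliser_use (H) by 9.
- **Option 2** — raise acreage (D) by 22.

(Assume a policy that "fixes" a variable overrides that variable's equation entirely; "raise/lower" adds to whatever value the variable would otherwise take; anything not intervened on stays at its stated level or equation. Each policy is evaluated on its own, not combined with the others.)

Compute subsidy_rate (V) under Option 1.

Option 1 (D := 65, H + 9):
  D = 65
  V = 207 − 3·65 = 12

12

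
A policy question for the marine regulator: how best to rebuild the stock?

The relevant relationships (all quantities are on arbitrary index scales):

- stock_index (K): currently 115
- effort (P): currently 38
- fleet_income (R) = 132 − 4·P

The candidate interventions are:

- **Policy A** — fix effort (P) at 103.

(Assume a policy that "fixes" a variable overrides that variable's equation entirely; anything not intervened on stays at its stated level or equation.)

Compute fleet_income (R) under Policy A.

Policy A (P := 103):
  P = 103
  R = 132 − 4·103 = -280

-280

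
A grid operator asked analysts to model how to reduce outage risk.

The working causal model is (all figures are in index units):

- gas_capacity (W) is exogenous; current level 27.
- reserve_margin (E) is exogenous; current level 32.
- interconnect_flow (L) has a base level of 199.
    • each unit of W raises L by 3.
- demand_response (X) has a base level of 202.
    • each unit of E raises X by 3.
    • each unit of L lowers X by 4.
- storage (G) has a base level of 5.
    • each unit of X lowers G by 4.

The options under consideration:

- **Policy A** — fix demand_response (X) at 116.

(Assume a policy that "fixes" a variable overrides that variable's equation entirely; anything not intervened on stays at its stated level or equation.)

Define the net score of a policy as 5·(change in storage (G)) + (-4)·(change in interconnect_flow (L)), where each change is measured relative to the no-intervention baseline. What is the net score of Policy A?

-18760

Baseline:
  W = 27
  E = 32
  L = 199 + 3·27 = 280
  X = 202 + 3·32 − 4·280 = -822
  G = 5 − 4·(-822) = 3293
Policy A (X := 116):
  W = 27
  E = 32
  L = 199 + 3·27 = 280
  X = 116
  G = 5 − 4·116 = -459
ΔG = -459 − 3293 = -3752; ΔL = 280 − 280 = 0
Score = 5·(-3752) + (-4)·0 = -18760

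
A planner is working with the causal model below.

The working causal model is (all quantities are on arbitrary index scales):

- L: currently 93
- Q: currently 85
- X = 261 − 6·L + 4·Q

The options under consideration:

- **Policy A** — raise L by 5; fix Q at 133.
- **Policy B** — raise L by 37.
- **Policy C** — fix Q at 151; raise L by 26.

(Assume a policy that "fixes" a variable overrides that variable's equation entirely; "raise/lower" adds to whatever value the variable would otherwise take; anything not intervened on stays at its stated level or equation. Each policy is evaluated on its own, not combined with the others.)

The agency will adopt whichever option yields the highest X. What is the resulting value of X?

Policy A (L + 5, Q := 133):
  L = 93 + 5 = 98
  Q = 133
  X = 261 − 6·98 + 4·133 = 205
Policy B (L + 37):
  L = 93 + 37 = 130
  Q = 85
  X = 261 − 6·130 + 4·85 = -179
Policy C (Q := 151, L + 26):
  L = 93 + 26 = 119
  Q = 151
  X = 261 − 6·119 + 4·151 = 151
Comparing — Policy A: X=205, Policy B: X=-179, Policy C: X=151. Highest is 205 (Policy A).

205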